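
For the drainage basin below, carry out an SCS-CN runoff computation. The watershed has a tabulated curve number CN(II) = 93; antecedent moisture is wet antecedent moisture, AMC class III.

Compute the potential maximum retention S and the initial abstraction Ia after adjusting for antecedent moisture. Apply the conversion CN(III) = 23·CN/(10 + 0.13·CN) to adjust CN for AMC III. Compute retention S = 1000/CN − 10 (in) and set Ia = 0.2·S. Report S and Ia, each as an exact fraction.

S = 700/2139 in ≈ 0.327 in; Ia = 140/2139 in ≈ 0.065 in

Adjust CN=93 to AMC III: 23·93/(10 + 0.13·93) → 2139 ÷ (2209/100) = 213900/2209 ≈ 96.831
S = 1000/(213900/2209) − 10 = 700/2139 in ≈ 0.327 in
Initial abstraction Ia = S/5 = (700/2139)/5 = 140/2139 ≈ 0.065 in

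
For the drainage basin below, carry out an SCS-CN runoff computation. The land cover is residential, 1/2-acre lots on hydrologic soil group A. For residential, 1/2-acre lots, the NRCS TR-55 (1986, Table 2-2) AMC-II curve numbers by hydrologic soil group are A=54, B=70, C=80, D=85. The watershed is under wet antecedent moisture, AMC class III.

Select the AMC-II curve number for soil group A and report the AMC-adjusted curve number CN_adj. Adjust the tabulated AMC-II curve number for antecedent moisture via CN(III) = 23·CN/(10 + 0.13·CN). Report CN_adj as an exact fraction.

NRCS table: residential, 1/2-acre lots, soil group A → CN(II) = 54
CN(III) from CN(II)=54: (23·54)/(10 + 0.13·54) = 2700/37 ≈ 72.973

CN_adj = 2700/37 ≈ 72.973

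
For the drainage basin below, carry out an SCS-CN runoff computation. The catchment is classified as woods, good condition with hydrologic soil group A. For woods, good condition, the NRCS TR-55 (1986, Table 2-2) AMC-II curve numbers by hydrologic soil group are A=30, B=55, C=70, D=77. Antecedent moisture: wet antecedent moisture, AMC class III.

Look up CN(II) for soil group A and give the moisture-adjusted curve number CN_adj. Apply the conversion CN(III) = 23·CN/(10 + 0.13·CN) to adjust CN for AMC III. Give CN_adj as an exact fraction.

NRCS table: woods, good condition, soil group A → CN(II) = 30
Wet (AMC III): CN(III) = 23·30/(10 + 0.13·30) = 690/(139/10) = 6900/139 ≈ 49.640

CN_adj = 6900/139 ≈ 49.640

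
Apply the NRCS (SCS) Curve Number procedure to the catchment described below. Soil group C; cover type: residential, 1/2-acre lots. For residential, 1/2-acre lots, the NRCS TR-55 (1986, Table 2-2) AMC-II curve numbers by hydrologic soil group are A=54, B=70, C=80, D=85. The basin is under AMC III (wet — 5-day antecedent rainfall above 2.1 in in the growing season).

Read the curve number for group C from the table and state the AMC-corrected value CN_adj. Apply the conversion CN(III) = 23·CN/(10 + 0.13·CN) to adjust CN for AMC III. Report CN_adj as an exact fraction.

NRCS table: residential, 1/2-acre lots, soil group C → CN(II) = 80
Wet (AMC III): CN(III) = 23·80/(10 + 0.13·80) = 1840/(102/5) = 4600/51 ≈ 90.196

CN_adj = 4600/51 ≈ 90.196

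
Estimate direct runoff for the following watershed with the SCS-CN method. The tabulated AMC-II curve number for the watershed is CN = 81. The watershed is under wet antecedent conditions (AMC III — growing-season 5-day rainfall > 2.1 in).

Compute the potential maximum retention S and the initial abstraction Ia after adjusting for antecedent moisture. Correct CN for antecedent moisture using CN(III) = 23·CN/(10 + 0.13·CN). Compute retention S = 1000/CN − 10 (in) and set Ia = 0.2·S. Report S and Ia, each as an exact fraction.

S = 1900/1863 in ≈ 1.020 in; Ia = 380/1863 in ≈ 0.204 in

Wet (AMC III): CN(III) = 23·81/(10 + 0.13·81) = 1863/(2053/100) = 186300/2053 ≈ 90.745
S = 1000/(186300/2053) − 10 = 1900/1863 in ≈ 1.020 in
Ia = 0.2S: 0.2·1.020 = 0.204 in (exactly 380/1863)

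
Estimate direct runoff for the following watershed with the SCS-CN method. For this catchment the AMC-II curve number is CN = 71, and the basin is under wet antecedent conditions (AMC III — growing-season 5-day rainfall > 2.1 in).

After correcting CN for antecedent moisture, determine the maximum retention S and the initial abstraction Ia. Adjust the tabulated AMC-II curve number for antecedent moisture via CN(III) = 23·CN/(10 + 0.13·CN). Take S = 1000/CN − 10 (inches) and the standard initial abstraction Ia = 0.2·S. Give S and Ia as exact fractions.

CN(III) from CN(II)=71: (23·71)/(10 + 0.13·71) = 163300/1923 ≈ 84.919
S = 1000/(163300/1923) − 10 = 2900/1633 in ≈ 1.776 in
Ia = 0.2S: 0.2·1.776 = 0.355 in (exactly 580/1633)

S = 2900/1633 in ≈ 1.776 in; Ia = 580/1633 in ≈ 0.355 in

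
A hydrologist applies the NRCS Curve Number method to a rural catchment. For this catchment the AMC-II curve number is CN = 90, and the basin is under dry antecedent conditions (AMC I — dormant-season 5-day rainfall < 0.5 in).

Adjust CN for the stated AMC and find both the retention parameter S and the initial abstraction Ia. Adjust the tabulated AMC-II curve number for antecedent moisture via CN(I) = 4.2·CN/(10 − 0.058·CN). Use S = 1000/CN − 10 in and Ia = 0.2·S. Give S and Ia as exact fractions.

S = 500/189 in ≈ 2.646 in; Ia = 100/189 in ≈ 0.529 in

CN(I) from CN(II)=90: (4.2·90)/(10 − 0.058·90) = 18900/239 ≈ 79.079
Max retention: S = 1000/(18900/239) − 10 = 500/189 in (≈ 2.646 in)
Ia = 0.2·(500/189) = 100/189 in ≈ 0.529 in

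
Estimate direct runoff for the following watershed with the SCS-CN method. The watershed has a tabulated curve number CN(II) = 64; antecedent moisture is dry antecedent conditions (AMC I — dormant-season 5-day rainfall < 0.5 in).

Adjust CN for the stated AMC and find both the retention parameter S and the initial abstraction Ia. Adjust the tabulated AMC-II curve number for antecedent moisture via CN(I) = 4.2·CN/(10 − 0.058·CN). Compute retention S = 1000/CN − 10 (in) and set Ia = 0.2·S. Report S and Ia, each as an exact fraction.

S = 375/28 in ≈ 13.393 in; Ia = 75/28 in ≈ 2.679 in

Dry (AMC I): CN(I) = 4.2·64/(10 − 0.058·64) = (1344/5)/(786/125) = 5600/131 ≈ 42.748
Retention S: 1000/CN − 10 with CN=42.748 → S = 375/28 ≈ 13.393 in
Initial abstraction Ia = S/5 = (375/28)/5 = 75/28 ≈ 2.679 in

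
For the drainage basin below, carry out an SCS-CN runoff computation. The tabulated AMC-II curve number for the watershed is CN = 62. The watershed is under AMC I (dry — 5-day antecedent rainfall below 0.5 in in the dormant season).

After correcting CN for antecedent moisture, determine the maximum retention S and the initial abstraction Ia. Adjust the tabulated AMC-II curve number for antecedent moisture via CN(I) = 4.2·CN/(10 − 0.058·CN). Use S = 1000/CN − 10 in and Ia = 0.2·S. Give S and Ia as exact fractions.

Adjust CN=62 to AMC I: 4.2·62/(10 − 0.058·62) → (1302/5) ÷ (1601/250) = 65100/1601 ≈ 40.662
Max retention: S = 1000/(65100/1601) − 10 = 9500/651 in (≈ 14.593 in)
Initial abstraction Ia = S/5 = (9500/651)/5 = 1900/651 ≈ 2.919 in

S = 9500/651 in ≈ 14.593 in; Ia = 1900/651 in ≈ 2.919 in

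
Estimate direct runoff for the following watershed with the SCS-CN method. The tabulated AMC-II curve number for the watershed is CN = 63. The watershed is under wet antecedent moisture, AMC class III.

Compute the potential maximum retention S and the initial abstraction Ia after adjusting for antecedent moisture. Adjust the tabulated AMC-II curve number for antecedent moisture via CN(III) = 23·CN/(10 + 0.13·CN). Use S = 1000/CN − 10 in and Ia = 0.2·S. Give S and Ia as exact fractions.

S = 3700/1449 in ≈ 2.553 in; Ia = 740/1449 in ≈ 0.511 in

Wet (AMC III): CN(III) = 23·63/(10 + 0.13·63) = 1449/(1819/100) = 144900/1819 ≈ 79.659
S = 1000/(144900/1819) − 10 = 3700/1449 in ≈ 2.553 in
Ia = 0.2S: 0.2·2.553 = 0.511 in (exactly 740/1449)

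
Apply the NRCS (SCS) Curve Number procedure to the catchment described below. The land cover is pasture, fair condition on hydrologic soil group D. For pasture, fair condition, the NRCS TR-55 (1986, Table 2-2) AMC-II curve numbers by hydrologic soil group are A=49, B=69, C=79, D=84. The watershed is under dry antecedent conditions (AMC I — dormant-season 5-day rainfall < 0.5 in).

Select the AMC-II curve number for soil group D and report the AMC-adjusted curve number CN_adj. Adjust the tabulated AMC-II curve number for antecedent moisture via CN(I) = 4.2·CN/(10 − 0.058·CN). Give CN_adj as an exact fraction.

NRCS table: pasture, fair condition, soil group D → CN(II) = 84
Adjust CN=84 to AMC I: 4.2·84/(10 − 0.058·84) → (1764/5) ÷ (641/125) = 44100/641 ≈ 68.799

CN_adj = 44100/641 ≈ 68.799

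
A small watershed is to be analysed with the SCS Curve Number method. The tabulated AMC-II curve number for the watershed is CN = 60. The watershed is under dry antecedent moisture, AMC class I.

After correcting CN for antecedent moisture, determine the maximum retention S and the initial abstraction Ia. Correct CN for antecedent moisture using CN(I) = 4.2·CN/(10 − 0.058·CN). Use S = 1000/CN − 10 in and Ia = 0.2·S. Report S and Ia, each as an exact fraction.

Dry (AMC I): CN(I) = 4.2·60/(10 − 0.058·60) = 252/(163/25) = 6300/163 ≈ 38.650
Max retention: S = 1000/(6300/163) − 10 = 1000/63 in (≈ 15.873 in)
Initial abstraction Ia = S/5 = (1000/63)/5 = 200/63 ≈ 3.175 in

S = 1000/63 in ≈ 15.873 in; Ia = 200/63 in ≈ 3.175 in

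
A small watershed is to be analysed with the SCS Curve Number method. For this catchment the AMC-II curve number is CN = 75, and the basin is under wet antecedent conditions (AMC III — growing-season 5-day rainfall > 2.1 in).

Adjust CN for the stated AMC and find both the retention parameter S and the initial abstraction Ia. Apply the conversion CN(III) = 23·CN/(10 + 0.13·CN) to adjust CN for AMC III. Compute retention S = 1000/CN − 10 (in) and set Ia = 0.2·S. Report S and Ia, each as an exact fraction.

S = 100/69 in ≈ 1.449 in; Ia = 20/69 in ≈ 0.290 in

Adjust CN=75 to AMC III: 23·75/(10 + 0.13·75) → 1725 ÷ (79/4) = 6900/79 ≈ 87.342
Retention S: 1000/CN − 10 with CN=87.342 → S = 100/69 ≈ 1.449 in
Ia = 0.2S: 0.2·1.449 = 0.290 in (exactly 20/69)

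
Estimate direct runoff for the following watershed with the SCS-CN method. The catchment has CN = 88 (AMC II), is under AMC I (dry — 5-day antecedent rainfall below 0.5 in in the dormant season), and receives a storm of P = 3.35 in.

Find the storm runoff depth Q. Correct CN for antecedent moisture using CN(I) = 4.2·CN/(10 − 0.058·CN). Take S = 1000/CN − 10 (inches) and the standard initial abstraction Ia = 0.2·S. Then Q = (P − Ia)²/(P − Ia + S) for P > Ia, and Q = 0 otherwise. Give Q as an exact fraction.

CN(I) from CN(II)=88: (4.2·88)/(10 − 0.058·88) = 3850/51 ≈ 75.490
Retention S: 1000/CN − 10 with CN=75.490 → S = 250/77 ≈ 3.247 in
Ia = 0.2S: 0.2·3.247 = 0.649 in (exactly 50/77)
Excess rainfall: 3.350 − 0.649 = 2.701 in; P > Ia so Q > 0
Q: (4159/1540)² ÷ (9159/1540) = 17297281/14104860 in (≈ 1.226 in)

Q = 17297281/14104860 in ≈ 1.226 in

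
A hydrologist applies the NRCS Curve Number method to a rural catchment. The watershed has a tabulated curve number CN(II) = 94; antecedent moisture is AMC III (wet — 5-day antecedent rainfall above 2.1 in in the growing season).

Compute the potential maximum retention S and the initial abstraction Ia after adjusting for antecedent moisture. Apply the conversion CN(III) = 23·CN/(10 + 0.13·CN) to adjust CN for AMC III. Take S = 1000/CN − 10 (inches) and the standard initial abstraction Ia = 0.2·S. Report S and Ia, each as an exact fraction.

CN(III) from CN(II)=94: (23·94)/(10 + 0.13·94) = 108100/1111 ≈ 97.300
Max retention: S = 1000/(108100/1111) − 10 = 300/1081 in (≈ 0.278 in)
Ia = 0.2·(300/1081) = 60/1081 in ≈ 0.056 in

S = 300/1081 in ≈ 0.278 in; Ia = 60/1081 in ≈ 0.056 in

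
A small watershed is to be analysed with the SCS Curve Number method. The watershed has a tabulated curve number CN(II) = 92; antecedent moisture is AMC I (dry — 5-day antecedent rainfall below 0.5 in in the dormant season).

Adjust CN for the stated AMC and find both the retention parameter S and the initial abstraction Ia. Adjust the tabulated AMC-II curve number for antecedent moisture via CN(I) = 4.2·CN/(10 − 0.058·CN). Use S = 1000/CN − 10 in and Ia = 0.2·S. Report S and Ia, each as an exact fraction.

Dry (AMC I): CN(I) = 4.2·92/(10 − 0.058·92) = (1932/5)/(583/125) = 48300/583 ≈ 82.847
Retention S: 1000/CN − 10 with CN=82.847 → S = 1000/483 ≈ 2.070 in
Ia = 0.2S: 0.2·2.070 = 0.414 in (exactly 200/483)

S = 1000/483 in ≈ 2.070 in; Ia = 200/483 in ≈ 0.414 in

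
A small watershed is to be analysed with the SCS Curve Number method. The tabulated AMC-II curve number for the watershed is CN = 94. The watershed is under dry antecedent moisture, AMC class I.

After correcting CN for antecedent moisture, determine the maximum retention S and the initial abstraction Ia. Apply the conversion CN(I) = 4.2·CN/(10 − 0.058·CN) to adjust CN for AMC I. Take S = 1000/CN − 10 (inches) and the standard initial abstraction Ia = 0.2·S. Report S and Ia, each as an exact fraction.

S = 500/329 in ≈ 1.520 in; Ia = 100/329 in ≈ 0.304 in

CN(I) from CN(II)=94: (4.2·94)/(10 − 0.058·94) = 32900/379 ≈ 86.807
S = 1000/(32900/379) − 10 = 500/329 in ≈ 1.520 in
Initial abstraction Ia = S/5 = (500/329)/5 = 100/329 ≈ 0.304 in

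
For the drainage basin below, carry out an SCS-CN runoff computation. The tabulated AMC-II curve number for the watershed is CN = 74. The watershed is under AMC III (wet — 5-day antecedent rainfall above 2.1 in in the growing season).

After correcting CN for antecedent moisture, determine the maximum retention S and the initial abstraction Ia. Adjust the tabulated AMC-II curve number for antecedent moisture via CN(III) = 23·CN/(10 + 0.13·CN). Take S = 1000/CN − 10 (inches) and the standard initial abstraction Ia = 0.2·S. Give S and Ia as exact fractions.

S = 1300/851 in ≈ 1.528 in; Ia = 260/851 in ≈ 0.306 in

CN(III) from CN(II)=74: (23·74)/(10 + 0.13·74) = 85100/981 ≈ 86.748
S = 1000/(85100/981) − 10 = 1300/851 in ≈ 1.528 in
Ia = 0.2S: 0.2·1.528 = 0.306 in (exactly 260/851)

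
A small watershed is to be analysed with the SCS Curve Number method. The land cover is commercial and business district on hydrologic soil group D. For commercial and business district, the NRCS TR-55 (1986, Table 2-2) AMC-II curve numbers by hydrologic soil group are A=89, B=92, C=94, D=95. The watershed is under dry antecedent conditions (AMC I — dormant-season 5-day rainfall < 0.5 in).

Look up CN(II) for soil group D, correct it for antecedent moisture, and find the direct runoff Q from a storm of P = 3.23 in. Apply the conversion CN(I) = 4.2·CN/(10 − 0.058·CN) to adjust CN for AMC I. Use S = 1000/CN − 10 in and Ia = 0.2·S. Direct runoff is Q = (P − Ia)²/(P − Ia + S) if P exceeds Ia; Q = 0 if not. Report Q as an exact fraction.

NRCS table: commercial and business district, soil group D → CN(II) = 95
Adjust CN=95 to AMC I: 4.2·95/(10 − 0.058·95) → 399 ÷ (449/100) = 39900/449 ≈ 88.864
Retention S: 1000/CN − 10 with CN=88.864 → S = 500/399 ≈ 1.253 in
Ia = 0.2·(500/399) = 100/399 in ≈ 0.251 in
Since P=3.230 > Ia=0.251: effective rainfall P−Ia = 118877/39900 in
Q: (118877/39900)² ÷ (168877/39900) = 14131741129/6738192300 in (≈ 2.097 in)

Q = 14131741129/6738192300 in ≈ 2.097 in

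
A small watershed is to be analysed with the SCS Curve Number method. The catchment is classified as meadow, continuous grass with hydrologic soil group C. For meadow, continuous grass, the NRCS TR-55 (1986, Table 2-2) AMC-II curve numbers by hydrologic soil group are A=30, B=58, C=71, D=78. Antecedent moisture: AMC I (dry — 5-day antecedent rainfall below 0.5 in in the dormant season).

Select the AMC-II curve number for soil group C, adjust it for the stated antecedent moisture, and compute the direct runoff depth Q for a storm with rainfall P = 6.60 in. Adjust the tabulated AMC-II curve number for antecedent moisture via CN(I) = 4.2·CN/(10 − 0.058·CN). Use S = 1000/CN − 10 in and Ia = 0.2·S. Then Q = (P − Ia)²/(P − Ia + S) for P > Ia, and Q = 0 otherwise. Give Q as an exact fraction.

Q = 1204298209/799198365 in ≈ 1.507 in

NRCS table: meadow, continuous grass, soil group C → CN(II) = 71
Dry (AMC I): CN(I) = 4.2·71/(10 − 0.058·71) = (1491/5)/(2941/500) = 149100/2941 ≈ 50.697
S = 1000/(149100/2941) − 10 = 14500/1491 in ≈ 9.725 in
Initial abstraction Ia = S/5 = (14500/1491)/5 = 2900/1491 ≈ 1.945 in
P − Ia = 6.600 − 1.945 = 34703/7455 ≈ 4.655 in (> 0, runoff occurs)
Q = (34703/7455)²/((34703/7455) + 14500/1491) = (1204298209/55577025)/(107203/7455) = 1204298209/799198365 in ≈ 1.507 in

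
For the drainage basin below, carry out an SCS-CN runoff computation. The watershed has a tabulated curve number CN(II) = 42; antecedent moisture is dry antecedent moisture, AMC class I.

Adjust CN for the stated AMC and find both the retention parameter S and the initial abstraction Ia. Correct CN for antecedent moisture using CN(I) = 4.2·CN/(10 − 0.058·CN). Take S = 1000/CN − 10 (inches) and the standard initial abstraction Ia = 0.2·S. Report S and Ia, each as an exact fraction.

Dry (AMC I): CN(I) = 4.2·42/(10 − 0.058·42) = (882/5)/(1891/250) = 44100/1891 ≈ 23.321
Max retention: S = 1000/(44100/1891) − 10 = 14500/441 in (≈ 32.880 in)
Ia = 0.2S: 0.2·32.880 = 6.576 in (exactly 2900/441)

S = 14500/441 in ≈ 32.880 in; Ia = 2900/441 in ≈ 6.576 in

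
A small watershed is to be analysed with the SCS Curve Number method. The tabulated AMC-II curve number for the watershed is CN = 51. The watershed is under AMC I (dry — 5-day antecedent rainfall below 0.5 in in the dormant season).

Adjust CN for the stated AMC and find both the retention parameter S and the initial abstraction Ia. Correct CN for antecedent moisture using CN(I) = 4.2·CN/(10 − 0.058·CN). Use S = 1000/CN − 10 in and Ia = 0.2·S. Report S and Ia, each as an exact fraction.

Adjust CN=51 to AMC I: 4.2·51/(10 − 0.058·51) → (1071/5) ÷ (3521/500) = 15300/503 ≈ 30.417
Max retention: S = 1000/(15300/503) − 10 = 3500/153 in (≈ 22.876 in)
Ia = 0.2S: 0.2·22.876 = 4.575 in (exactly 700/153)

S = 3500/153 in ≈ 22.876 in; Ia = 700/153 in ≈ 4.575 in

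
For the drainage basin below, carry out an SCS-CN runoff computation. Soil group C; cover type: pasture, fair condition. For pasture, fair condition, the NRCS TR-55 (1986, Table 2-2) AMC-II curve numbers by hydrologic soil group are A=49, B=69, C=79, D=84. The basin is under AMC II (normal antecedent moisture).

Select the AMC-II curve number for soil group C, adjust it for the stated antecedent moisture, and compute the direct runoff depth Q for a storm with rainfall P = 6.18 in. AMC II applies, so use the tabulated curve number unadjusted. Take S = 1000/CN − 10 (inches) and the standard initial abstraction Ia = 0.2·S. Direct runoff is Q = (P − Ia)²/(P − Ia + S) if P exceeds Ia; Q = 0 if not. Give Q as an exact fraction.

Q = 165926907/43201150 in ≈ 3.841 in

NRCS table: pasture, fair condition, soil group C → CN(II) = 79
Average conditions: CN = 79 (no AMC adjustment).
Max retention: S = 1000/79 − 10 = 210/79 in (≈ 2.658 in)
Ia = 0.2S: 0.2·2.658 = 0.532 in (exactly 42/79)
P − Ia = 6.180 − 0.532 = 22311/3950 ≈ 5.648 in (> 0, runoff occurs)
Runoff Q = (P−Ia)²/(P−Ia+S) = (5.648)²/(5.648+2.658) = 165926907/43201150 ≈ 3.841 in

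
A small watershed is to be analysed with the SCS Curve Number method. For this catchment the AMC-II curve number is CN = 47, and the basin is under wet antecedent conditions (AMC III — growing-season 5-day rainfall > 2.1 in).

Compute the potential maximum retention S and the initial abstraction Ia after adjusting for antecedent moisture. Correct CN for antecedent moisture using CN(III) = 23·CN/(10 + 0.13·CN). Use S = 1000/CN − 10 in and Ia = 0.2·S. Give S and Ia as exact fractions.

S = 5300/1081 in ≈ 4.903 in; Ia = 1060/1081 in ≈ 0.981 in

Wet (AMC III): CN(III) = 23·47/(10 + 0.13·47) = 1081/(1611/100) = 108100/1611 ≈ 67.101
S = 1000/(108100/1611) − 10 = 5300/1081 in ≈ 4.903 in
Ia = 0.2S: 0.2·4.903 = 0.981 in (exactly 1060/1081)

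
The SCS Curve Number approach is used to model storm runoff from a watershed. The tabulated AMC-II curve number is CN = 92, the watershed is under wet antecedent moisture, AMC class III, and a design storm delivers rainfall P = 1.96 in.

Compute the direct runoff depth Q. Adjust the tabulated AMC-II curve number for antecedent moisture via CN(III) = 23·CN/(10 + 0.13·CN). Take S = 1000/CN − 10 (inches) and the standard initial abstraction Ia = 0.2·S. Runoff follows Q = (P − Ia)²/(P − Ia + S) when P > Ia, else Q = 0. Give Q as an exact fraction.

Q = 621056241/395705225 in ≈ 1.569 in

Adjust CN=92 to AMC III: 23·92/(10 + 0.13·92) → 2116 ÷ (549/25) = 52900/549 ≈ 96.357
S = 1000/(52900/549) − 10 = 200/529 in ≈ 0.378 in
Initial abstraction Ia = S/5 = (200/529)/5 = 40/529 ≈ 0.076 in
Excess rainfall: 1.960 − 0.076 = 1.884 in; P > Ia so Q > 0
Q = (24921/13225)²/((24921/13225) + 200/529) = (621056241/174900625)/(29921/13225) = 621056241/395705225 in ≈ 1.569 in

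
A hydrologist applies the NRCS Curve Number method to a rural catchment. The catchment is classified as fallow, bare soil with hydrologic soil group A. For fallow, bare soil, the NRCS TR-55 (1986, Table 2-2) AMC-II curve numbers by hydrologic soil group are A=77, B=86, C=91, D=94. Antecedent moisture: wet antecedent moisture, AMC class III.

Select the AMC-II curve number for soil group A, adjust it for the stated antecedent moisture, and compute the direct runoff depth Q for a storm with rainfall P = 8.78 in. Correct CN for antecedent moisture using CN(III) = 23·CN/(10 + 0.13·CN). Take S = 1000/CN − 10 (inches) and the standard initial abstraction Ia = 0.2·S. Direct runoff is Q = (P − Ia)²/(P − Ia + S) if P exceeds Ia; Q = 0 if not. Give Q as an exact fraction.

Q = 1076036809/145541550 in ≈ 7.393 in

NRCS table: fallow, bare soil, soil group A → CN(II) = 77
Adjust CN=77 to AMC III: 23·77/(10 + 0.13·77) → 1771 ÷ (2001/100) = 7700/87 ≈ 88.506
Max retention: S = 1000/(7700/87) − 10 = 100/77 in (≈ 1.299 in)
Ia = 0.2·(100/77) = 20/77 in ≈ 0.260 in
P − Ia = 8.780 − 0.260 = 32803/3850 ≈ 8.520 in (> 0, runoff occurs)
Q: (32803/3850)² ÷ (37803/3850) = 1076036809/145541550 in (≈ 7.393 in)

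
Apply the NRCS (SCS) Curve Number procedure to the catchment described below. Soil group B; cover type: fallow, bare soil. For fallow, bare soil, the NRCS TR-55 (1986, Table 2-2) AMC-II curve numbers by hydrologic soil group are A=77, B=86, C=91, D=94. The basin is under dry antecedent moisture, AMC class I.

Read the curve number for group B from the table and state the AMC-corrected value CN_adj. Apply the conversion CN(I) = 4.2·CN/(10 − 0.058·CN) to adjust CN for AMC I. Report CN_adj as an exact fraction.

NRCS table: fallow, bare soil, soil group B → CN(II) = 86
CN(I) from CN(II)=86: (4.2·86)/(10 − 0.058·86) = 12900/179 ≈ 72.067

CN_adj = 12900/179 ≈ 72.067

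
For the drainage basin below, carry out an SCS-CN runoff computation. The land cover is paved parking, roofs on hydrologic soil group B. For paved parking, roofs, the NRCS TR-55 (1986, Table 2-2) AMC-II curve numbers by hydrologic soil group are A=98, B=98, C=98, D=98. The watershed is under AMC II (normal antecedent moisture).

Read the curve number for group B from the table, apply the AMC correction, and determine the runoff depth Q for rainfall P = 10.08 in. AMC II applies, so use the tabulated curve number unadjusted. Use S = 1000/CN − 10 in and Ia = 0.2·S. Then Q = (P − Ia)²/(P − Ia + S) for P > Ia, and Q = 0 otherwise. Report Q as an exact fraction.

NRCS table: paved parking, roofs, soil group B → CN(II) = 98
AMC II — tabulated CN = 98 applies directly.
S = 1000/98 − 10 = 10/49 in ≈ 0.204 in
Initial abstraction Ia = S/5 = (10/49)/5 = 2/49 ≈ 0.041 in
Since P=10.080 > Ia=0.041: effective rainfall P−Ia = 12298/1225 in
Q: (12298/1225)² ÷ (12548/1225) = 37810201/3842825 in (≈ 9.839 in)

Q = 37810201/3842825 in ≈ 9.839 in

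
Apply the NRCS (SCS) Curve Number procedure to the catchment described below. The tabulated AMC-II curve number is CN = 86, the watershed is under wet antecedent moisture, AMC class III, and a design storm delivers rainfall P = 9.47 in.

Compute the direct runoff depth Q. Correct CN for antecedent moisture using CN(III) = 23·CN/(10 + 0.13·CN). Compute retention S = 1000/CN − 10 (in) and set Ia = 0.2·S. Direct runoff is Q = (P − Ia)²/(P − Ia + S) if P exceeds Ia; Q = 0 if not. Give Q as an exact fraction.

Q = 851159391889/98166458700 in ≈ 8.671 in

Adjust CN=86 to AMC III: 23·86/(10 + 0.13·86) → 1978 ÷ (1059/50) = 98900/1059 ≈ 93.390
Max retention: S = 1000/(98900/1059) − 10 = 700/989 in (≈ 0.708 in)
Ia = 0.2·(700/989) = 140/989 in ≈ 0.142 in
Since P=9.470 > Ia=0.142: effective rainfall P−Ia = 922583/98900 in
Q = (922583/98900)²/((922583/98900) + 700/989) = (851159391889/9781210000)/(992583/98900) = 851159391889/98166458700 in ≈ 8.671 in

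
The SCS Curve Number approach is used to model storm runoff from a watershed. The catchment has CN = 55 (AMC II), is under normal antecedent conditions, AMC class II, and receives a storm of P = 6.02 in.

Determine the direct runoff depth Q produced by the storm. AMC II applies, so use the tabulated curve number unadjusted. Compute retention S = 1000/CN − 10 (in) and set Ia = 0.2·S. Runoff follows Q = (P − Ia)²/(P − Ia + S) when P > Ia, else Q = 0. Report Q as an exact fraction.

Average conditions: CN = 55 (no AMC adjustment).
Retention S: 1000/CN − 10 with CN=55.000 → S = 90/11 ≈ 8.182 in
Ia = 0.2S: 0.2·8.182 = 1.636 in (exactly 18/11)
Since P=6.020 > Ia=1.636: effective rainfall P−Ia = 2411/550 in
Q: (2411/550)² ÷ (6911/550) = 5812921/3801050 in (≈ 1.529 in)

Q = 5812921/3801050 in ≈ 1.529 in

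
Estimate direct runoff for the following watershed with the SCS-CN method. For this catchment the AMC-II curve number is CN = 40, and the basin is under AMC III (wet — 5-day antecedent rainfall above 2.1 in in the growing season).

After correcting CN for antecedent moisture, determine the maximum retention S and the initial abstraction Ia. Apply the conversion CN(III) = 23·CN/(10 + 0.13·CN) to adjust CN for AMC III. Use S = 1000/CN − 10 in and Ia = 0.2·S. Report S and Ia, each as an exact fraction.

S = 150/23 in ≈ 6.522 in; Ia = 30/23 in ≈ 1.304 in

Wet (AMC III): CN(III) = 23·40/(10 + 0.13·40) = 920/(76/5) = 1150/19 ≈ 60.526
Max retention: S = 1000/(1150/19) − 10 = 150/23 in (≈ 6.522 in)
Initial abstraction Ia = S/5 = (150/23)/5 = 30/23 ≈ 1.304 in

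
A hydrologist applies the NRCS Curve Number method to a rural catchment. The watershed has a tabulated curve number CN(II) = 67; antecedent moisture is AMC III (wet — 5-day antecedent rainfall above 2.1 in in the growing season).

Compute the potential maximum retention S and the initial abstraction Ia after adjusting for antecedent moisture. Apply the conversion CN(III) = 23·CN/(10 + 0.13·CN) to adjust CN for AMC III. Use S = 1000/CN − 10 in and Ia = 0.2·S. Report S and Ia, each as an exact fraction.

Adjust CN=67 to AMC III: 23·67/(10 + 0.13·67) → 1541 ÷ (1871/100) = 154100/1871 ≈ 82.362
Max retention: S = 1000/(154100/1871) − 10 = 3300/1541 in (≈ 2.141 in)
Ia = 0.2S: 0.2·2.141 = 0.428 in (exactly 660/1541)

S = 3300/1541 in ≈ 2.141 in; Ia = 660/1541 in ≈ 0.428 in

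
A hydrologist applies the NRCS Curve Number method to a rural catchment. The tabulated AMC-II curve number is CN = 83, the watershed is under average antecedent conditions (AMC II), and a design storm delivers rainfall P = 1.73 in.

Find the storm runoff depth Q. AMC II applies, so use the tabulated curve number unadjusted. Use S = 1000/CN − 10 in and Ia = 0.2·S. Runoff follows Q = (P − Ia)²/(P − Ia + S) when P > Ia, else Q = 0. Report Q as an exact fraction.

Average conditions: CN = 83 (no AMC adjustment).
Retention S: 1000/CN − 10 with CN=83.000 → S = 170/83 ≈ 2.048 in
Ia = 0.2·(170/83) = 34/83 in ≈ 0.410 in
Excess rainfall: 1.730 − 0.410 = 1.320 in; P > Ia so Q > 0
Q = (10959/8300)²/((10959/8300) + 170/83) = (120099681/68890000)/(27959/8300) = 120099681/232059700 in ≈ 0.518 in

Q = 120099681/232059700 in ≈ 0.518 in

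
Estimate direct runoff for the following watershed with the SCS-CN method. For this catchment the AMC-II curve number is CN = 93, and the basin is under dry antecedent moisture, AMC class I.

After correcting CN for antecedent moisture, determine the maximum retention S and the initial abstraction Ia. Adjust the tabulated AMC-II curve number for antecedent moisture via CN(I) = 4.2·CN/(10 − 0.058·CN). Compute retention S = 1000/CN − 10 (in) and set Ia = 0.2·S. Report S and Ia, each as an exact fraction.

Adjust CN=93 to AMC I: 4.2·93/(10 − 0.058·93) → (1953/5) ÷ (2303/500) = 27900/329 ≈ 84.802
Max retention: S = 1000/(27900/329) − 10 = 500/279 in (≈ 1.792 in)
Initial abstraction Ia = S/5 = (500/279)/5 = 100/279 ≈ 0.358 in

S = 500/279 in ≈ 1.792 in; Ia = 100/279 in ≈ 0.358 in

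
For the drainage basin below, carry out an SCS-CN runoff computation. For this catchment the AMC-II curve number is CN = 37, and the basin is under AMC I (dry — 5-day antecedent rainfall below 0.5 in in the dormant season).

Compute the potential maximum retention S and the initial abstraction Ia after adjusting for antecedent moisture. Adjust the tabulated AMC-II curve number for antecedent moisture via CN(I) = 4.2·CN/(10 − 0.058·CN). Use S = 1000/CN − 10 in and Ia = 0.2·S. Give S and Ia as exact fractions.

S = 1500/37 in ≈ 40.541 in; Ia = 300/37 in ≈ 8.108 in

Adjust CN=37 to AMC I: 4.2·37/(10 − 0.058·37) → (777/5) ÷ (3927/500) = 3700/187 ≈ 19.786
S = 1000/(3700/187) − 10 = 1500/37 in ≈ 40.541 in
Ia = 0.2S: 0.2·40.541 = 8.108 in (exactly 300/37)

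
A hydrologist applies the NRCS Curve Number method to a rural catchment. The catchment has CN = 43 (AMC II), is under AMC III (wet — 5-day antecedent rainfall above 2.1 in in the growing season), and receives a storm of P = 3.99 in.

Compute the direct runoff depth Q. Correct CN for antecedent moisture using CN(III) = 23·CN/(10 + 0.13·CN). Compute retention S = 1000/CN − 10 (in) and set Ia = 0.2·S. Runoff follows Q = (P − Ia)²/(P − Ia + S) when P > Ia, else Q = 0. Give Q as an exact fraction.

Q = 1381447953/1475884700 in ≈ 0.936 in

Wet (AMC III): CN(III) = 23·43/(10 + 0.13·43) = 989/(1559/100) = 98900/1559 ≈ 63.438
S = 1000/(98900/1559) − 10 = 5700/989 in ≈ 5.763 in
Initial abstraction Ia = S/5 = (5700/989)/5 = 1140/989 ≈ 1.153 in
P − Ia = 3.990 − 1.153 = 280611/98900 ≈ 2.837 in (> 0, runoff occurs)
Runoff Q = (P−Ia)²/(P−Ia+S) = (2.837)²/(2.837+5.763) = 1381447953/1475884700 ≈ 0.936 in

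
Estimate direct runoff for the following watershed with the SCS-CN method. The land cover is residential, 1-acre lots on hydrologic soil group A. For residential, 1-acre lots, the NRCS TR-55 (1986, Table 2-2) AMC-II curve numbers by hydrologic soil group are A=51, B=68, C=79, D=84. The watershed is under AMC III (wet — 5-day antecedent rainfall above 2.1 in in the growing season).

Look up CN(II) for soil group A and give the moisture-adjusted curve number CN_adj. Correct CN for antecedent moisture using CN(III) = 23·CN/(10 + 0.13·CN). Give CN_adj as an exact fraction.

CN_adj = 117300/1663 ≈ 70.535

NRCS table: residential, 1-acre lots, soil group A → CN(II) = 51
Adjust CN=51 to AMC III: 23·51/(10 + 0.13·51) → 1173 ÷ (1663/100) = 117300/1663 ≈ 70.535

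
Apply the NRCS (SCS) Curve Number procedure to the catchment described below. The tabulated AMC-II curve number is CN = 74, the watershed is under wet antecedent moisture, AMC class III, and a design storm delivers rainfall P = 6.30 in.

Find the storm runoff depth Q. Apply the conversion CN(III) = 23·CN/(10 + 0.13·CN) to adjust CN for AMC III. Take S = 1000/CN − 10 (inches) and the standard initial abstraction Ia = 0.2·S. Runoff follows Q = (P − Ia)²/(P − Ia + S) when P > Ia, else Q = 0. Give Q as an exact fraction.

Q = 2602326169/544750630 in ≈ 4.777 in

CN(III) from CN(II)=74: (23·74)/(10 + 0.13·74) = 85100/981 ≈ 86.748
Max retention: S = 1000/(85100/981) − 10 = 1300/851 in (≈ 1.528 in)
Ia = 0.2·(1300/851) = 260/851 in ≈ 0.306 in
Excess rainfall: 6.300 − 0.306 = 5.994 in; P > Ia so Q > 0
Q: (51013/8510)² ÷ (64013/8510) = 2602326169/544750630 in (≈ 4.777 in)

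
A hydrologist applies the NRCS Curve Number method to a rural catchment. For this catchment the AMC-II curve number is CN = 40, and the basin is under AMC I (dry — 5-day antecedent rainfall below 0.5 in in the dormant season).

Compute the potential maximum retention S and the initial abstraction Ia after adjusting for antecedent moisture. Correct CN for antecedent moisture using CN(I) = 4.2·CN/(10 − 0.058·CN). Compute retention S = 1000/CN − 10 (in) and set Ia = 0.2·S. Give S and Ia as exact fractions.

S = 250/7 in ≈ 35.714 in; Ia = 50/7 in ≈ 7.143 in

Dry (AMC I): CN(I) = 4.2·40/(10 − 0.058·40) = 168/(192/25) = 175/8 ≈ 21.875
S = 1000/(175/8) − 10 = 250/7 in ≈ 35.714 in
Ia = 0.2S: 0.2·35.714 = 7.143 in (exactly 50/7)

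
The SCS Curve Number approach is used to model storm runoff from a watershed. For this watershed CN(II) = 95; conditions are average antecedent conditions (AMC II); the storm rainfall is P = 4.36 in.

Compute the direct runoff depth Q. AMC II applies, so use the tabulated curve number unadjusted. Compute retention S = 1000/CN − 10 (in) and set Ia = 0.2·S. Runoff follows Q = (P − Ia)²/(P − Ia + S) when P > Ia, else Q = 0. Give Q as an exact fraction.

Q = 4084441/1078725 in ≈ 3.786 in

Average conditions: CN = 95 (no AMC adjustment).
S = 1000/95 − 10 = 10/19 in ≈ 0.526 in
Ia = 0.2S: 0.2·0.526 = 0.105 in (exactly 2/19)
Excess rainfall: 4.360 − 0.105 = 4.255 in; P > Ia so Q > 0
Runoff Q = (P−Ia)²/(P−Ia+S) = (4.255)²/(4.255+0.526) = 4084441/1078725 ≈ 3.786 in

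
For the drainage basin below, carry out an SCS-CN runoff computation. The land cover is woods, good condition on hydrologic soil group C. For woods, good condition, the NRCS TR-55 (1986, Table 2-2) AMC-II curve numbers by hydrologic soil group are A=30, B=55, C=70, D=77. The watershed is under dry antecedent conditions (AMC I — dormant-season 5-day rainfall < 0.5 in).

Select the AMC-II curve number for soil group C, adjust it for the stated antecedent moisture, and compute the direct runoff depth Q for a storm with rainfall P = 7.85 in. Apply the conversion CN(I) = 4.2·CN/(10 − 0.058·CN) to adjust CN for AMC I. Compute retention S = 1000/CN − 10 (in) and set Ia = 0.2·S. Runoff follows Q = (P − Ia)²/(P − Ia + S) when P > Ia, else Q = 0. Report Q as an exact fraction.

NRCS table: woods, good condition, soil group C → CN(II) = 70
Adjust CN=70 to AMC I: 4.2·70/(10 − 0.058·70) → 294 ÷ (297/50) = 4900/99 ≈ 49.495
S = 1000/(4900/99) − 10 = 500/49 in ≈ 10.204 in
Ia = 0.2S: 0.2·10.204 = 2.041 in (exactly 100/49)
P − Ia = 7.850 − 2.041 = 5693/980 ≈ 5.809 in (> 0, runoff occurs)
Q: (5693/980)² ÷ (15693/980) = 32410249/15379140 in (≈ 2.107 in)

Q = 32410249/15379140 in ≈ 2.107 in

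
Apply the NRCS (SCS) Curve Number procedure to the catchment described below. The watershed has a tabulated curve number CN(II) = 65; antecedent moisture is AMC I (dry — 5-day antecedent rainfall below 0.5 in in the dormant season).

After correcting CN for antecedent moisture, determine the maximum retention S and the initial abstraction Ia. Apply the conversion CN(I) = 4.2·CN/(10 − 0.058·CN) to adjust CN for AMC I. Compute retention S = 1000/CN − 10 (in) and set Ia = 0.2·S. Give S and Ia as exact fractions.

S = 500/39 in ≈ 12.821 in; Ia = 100/39 in ≈ 2.564 in

CN(I) from CN(II)=65: (4.2·65)/(10 − 0.058·65) = 3900/89 ≈ 43.820
Max retention: S = 1000/(3900/89) − 10 = 500/39 in (≈ 12.821 in)
Initial abstraction Ia = S/5 = (500/39)/5 = 100/39 ≈ 2.564 in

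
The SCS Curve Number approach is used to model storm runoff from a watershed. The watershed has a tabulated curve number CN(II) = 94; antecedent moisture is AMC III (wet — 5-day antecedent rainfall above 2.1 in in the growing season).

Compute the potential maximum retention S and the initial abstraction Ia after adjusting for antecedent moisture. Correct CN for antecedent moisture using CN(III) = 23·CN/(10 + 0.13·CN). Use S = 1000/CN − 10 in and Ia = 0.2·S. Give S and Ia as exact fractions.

S = 300/1081 in ≈ 0.278 in; Ia = 60/1081 in ≈ 0.056 in

Adjust CN=94 to AMC III: 23·94/(10 + 0.13·94) → 2162 ÷ (1111/50) = 108100/1111 ≈ 97.300
Max retention: S = 1000/(108100/1111) − 10 = 300/1081 in (≈ 0.278 in)
Ia = 0.2S: 0.2·0.278 = 0.056 in (exactly 60/1081)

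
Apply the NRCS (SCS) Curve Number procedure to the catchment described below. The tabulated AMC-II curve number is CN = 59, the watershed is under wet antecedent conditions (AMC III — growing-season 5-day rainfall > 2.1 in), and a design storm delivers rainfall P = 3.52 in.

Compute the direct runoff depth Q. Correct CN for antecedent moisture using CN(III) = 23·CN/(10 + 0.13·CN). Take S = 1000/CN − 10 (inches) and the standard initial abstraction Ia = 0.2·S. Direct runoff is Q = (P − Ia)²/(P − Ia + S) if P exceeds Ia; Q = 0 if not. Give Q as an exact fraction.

Wet (AMC III): CN(III) = 23·59/(10 + 0.13·59) = 1357/(1767/100) = 135700/1767 ≈ 76.797
Max retention: S = 1000/(135700/1767) − 10 = 4100/1357 in (≈ 3.021 in)
Ia = 0.2S: 0.2·3.021 = 0.604 in (exactly 820/1357)
Excess rainfall: 3.520 − 0.604 = 2.916 in; P > Ia so Q > 0
Runoff Q = (P−Ia)²/(P−Ia+S) = (2.916)²/(2.916+3.021) = 1223046882/854129725 ≈ 1.432 in

Q = 1223046882/854129725 in ≈ 1.432 in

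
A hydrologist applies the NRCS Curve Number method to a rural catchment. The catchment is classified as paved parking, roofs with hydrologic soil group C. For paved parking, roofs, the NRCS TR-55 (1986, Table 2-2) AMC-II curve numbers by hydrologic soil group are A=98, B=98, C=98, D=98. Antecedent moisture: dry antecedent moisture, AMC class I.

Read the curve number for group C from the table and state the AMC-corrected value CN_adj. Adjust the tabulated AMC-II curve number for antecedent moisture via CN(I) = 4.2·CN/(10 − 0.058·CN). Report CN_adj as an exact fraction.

CN_adj = 102900/1079 ≈ 95.366

NRCS table: paved parking, roofs, soil group C → CN(II) = 98
Dry (AMC I): CN(I) = 4.2·98/(10 − 0.058·98) = (2058/5)/(1079/250) = 102900/1079 ≈ 95.366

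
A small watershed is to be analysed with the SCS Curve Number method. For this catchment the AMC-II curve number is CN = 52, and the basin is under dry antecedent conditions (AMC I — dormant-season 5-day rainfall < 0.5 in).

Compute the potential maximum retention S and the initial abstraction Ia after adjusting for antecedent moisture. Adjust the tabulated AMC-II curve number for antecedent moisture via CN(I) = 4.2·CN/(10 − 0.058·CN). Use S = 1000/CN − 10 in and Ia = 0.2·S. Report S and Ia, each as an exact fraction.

CN(I) from CN(II)=52: (4.2·52)/(10 − 0.058·52) = 9100/291 ≈ 31.271
S = 1000/(9100/291) − 10 = 2000/91 in ≈ 21.978 in
Ia = 0.2S: 0.2·21.978 = 4.396 in (exactly 400/91)

S = 2000/91 in ≈ 21.978 in; Ia = 400/91 in ≈ 4.396 in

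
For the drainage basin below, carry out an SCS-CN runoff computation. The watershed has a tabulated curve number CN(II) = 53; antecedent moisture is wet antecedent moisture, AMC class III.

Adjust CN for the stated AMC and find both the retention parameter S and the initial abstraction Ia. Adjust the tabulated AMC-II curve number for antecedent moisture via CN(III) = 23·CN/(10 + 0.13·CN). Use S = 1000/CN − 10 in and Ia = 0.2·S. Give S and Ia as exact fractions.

S = 4700/1219 in ≈ 3.856 in; Ia = 940/1219 in ≈ 0.771 in

CN(III) from CN(II)=53: (23·53)/(10 + 0.13·53) = 121900/1689 ≈ 72.173
Max retention: S = 1000/(121900/1689) − 10 = 4700/1219 in (≈ 3.856 in)
Ia = 0.2·(4700/1219) = 940/1219 in ≈ 0.771 in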